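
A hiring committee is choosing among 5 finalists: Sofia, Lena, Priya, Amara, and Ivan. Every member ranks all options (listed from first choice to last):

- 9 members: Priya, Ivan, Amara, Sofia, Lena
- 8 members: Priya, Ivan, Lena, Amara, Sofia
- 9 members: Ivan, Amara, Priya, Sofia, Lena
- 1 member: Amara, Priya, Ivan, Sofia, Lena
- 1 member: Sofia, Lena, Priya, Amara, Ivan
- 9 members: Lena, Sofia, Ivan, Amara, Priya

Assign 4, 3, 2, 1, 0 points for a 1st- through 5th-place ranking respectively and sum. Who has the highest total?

Ivan

Sofia: 9·1 + 8·0 + 9·1 + 1·1 + 1·4 + 9·3 = 50
Lena: 9·0 + 8·2 + 9·0 + 1·0 + 1·3 + 9·4 = 55
Priya: 9·4 + 8·4 + 9·2 + 1·3 + 1·2 + 9·0 = 91
Amara: 9·2 + 8·1 + 9·3 + 1·4 + 1·1 + 9·1 = 67
Ivan: 9·3 + 8·3 + 9·4 + 1·2 + 1·0 + 9·2 = 107
Ivan has the highest Borda score (107).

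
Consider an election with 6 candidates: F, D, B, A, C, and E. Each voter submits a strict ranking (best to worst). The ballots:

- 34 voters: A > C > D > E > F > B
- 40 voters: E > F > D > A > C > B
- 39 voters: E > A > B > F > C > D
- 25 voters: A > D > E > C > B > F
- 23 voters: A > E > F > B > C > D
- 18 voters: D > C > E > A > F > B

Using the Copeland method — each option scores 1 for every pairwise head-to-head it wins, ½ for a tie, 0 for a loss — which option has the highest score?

E

F: beats D, B, and C; loses to A and E → score 3.
D: beats B; loses to F, A, C, and E → score 1.
B: loses to F, D, A, C, and E → score 0.
A: beats F, D, B, and C; loses to E → score 4.
C: beats D and B; loses to F, A, and E → score 2.
E: beats F, D, B, A, and C → score 5.
E has the best pairwise record.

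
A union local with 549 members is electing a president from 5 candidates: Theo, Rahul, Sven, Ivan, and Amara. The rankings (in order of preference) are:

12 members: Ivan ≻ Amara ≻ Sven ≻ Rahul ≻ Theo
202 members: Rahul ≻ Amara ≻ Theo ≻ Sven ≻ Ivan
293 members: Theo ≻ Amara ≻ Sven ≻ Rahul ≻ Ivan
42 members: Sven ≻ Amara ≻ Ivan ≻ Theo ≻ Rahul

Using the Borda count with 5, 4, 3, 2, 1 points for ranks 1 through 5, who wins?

Theo: 12·1 + 202·3 + 293·5 + 42·2 = 2167
Rahul: 12·2 + 202·5 + 293·2 + 42·1 = 1662
Sven: 12·3 + 202·2 + 293·3 + 42·5 = 1529
Ivan: 12·5 + 202·1 + 293·1 + 42·3 = 681
Amara: 12·4 + 202·4 + 293·4 + 42·4 = 2196
Amara has the highest Borda score (2196).

Amara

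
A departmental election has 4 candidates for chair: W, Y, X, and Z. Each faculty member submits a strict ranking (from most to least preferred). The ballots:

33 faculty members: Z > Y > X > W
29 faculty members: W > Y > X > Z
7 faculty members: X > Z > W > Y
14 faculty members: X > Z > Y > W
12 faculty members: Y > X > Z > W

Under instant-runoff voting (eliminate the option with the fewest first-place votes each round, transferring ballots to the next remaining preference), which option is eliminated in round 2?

W

Round 1: W 29, Y 12, X 21, Z 33. Eliminate Y.
Round 2: W 29, X 33, Z 33. Eliminate W.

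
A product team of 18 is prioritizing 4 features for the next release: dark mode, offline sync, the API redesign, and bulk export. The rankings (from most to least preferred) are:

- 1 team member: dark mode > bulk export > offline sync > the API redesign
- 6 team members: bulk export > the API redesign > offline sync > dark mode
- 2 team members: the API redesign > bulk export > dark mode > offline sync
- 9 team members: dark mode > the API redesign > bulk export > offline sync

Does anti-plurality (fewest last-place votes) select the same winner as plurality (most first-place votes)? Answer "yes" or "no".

Anti-plurality — last-place votes: dark mode 6, offline sync 11, the API redesign 1, bulk export 0. Winner: bulk export.
Plurality — first-place votes: dark mode 10, offline sync 0, the API redesign 2, bulk export 6. Winner: dark mode.
The two methods disagree.

no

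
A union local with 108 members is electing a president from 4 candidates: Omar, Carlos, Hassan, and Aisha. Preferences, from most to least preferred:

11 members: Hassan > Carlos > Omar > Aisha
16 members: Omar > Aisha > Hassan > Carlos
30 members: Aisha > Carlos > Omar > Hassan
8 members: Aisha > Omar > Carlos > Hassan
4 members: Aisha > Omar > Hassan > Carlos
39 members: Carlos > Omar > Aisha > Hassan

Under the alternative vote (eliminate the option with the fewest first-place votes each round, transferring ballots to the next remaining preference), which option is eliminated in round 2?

Omar

Round 1: Omar 16, Carlos 39, Hassan 11, Aisha 42. Eliminate Hassan.
Round 2: Omar 16, Carlos 50, Aisha 42. Eliminate Omar.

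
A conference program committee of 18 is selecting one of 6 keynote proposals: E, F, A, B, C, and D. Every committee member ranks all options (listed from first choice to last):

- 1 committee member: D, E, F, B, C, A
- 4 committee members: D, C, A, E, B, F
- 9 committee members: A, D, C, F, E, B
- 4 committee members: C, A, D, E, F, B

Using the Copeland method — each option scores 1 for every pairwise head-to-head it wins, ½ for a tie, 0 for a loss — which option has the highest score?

A

E: beats B; ties F; loses to A, C, and D → score 1.5.
F: beats B; ties E; loses to A, C, and D → score 1.5.
A: beats E, F, B, and D; ties C → score 4.5.
B: loses to E, F, A, C, and D → score 0.
C: beats E, F, and B; ties A; loses to D → score 3.5.
D: beats E, F, B, and C; loses to A → score 4.
A has the best pairwise record.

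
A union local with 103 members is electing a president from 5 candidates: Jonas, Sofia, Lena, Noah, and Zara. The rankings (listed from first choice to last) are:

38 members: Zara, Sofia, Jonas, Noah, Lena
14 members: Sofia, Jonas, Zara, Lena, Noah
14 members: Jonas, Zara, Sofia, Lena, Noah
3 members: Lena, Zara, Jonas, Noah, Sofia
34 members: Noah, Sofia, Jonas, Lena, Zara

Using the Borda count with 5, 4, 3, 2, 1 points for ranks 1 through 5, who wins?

Sofia

Jonas: 38·3 + 14·4 + 14·5 + 3·3 + 34·3 = 351
Sofia: 38·4 + 14·5 + 14·3 + 3·1 + 34·4 = 403
Lena: 38·1 + 14·2 + 14·2 + 3·5 + 34·2 = 177
Noah: 38·2 + 14·1 + 14·1 + 3·2 + 34·5 = 280
Zara: 38·5 + 14·3 + 14·4 + 3·4 + 34·1 = 334
Sofia has the highest Borda score (403).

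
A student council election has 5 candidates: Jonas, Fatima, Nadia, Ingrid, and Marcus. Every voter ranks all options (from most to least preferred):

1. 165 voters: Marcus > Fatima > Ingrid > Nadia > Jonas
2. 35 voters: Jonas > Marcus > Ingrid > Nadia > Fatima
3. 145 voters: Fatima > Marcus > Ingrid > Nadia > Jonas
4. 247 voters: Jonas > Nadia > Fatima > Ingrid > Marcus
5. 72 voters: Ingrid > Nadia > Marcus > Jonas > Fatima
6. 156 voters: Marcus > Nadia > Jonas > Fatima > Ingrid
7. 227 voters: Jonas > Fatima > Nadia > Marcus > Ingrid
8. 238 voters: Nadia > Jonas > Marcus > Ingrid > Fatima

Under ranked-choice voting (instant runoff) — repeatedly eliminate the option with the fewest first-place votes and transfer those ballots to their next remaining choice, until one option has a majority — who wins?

Jonas

Round 1: Jonas 509, Fatima 145, Nadia 238, Ingrid 72, Marcus 321. Eliminate Ingrid.
Round 2: Jonas 509, Fatima 145, Nadia 310, Marcus 321. Eliminate Fatima.
Round 3: Jonas 509, Nadia 310, Marcus 466. Eliminate Nadia.
Round 4: Jonas 747, Marcus 538. Jonas has a majority.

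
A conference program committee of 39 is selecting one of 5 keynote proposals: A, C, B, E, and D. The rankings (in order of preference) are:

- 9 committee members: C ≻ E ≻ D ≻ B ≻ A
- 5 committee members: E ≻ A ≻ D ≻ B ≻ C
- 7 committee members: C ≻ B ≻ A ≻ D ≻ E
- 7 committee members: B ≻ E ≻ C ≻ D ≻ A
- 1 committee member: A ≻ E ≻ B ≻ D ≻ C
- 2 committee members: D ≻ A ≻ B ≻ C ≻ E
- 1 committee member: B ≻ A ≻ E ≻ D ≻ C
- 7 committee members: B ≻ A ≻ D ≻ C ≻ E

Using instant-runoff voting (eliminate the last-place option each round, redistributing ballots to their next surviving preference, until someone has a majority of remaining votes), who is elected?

B

Round 1: A 1, C 16, B 15, E 5, D 2. Eliminate A.
Round 2: C 16, B 15, E 6, D 2. Eliminate D.
Round 3: C 16, B 17, E 6. Eliminate E.
Round 4: C 16, B 23. B has a majority.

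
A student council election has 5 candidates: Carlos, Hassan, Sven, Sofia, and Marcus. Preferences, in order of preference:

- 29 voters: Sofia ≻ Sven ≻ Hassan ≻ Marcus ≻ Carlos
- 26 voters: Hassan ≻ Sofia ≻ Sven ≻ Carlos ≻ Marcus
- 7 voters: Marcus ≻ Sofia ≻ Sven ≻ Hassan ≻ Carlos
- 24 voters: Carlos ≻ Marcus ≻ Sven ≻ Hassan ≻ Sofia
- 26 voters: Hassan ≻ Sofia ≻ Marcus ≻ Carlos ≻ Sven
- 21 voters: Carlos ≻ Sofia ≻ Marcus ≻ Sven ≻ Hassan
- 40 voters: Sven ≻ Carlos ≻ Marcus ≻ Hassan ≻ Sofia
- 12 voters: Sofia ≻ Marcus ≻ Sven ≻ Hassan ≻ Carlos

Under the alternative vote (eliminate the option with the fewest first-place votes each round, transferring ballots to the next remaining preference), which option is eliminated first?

Marcus

Round 1: Carlos 45, Hassan 52, Sven 40, Sofia 41, Marcus 7. Eliminate Marcus.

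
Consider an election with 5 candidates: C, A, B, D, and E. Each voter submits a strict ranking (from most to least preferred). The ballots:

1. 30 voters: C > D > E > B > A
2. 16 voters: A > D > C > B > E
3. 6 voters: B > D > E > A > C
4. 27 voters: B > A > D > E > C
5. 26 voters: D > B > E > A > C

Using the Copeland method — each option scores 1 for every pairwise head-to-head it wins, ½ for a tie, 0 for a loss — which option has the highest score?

D

C: loses to A, B, D, and E → score 0.
A: beats C; loses to B, D, and E → score 1.
B: beats C, A, and E; loses to D → score 3.
D: beats C, A, B, and E → score 4.
E: beats C and A; loses to B and D → score 2.
D has the best pairwise record.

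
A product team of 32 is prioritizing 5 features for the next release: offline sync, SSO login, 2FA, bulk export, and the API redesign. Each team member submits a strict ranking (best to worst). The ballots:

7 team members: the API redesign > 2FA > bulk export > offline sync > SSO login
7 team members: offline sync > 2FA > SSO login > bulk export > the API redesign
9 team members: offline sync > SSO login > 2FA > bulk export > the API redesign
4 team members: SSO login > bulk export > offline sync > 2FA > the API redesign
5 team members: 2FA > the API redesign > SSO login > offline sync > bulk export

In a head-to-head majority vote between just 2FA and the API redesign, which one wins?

Voters preferring 2FA to the API redesign: 25; preferring the API redesign to 2FA: 7.
2FA wins the head-to-head.

2FA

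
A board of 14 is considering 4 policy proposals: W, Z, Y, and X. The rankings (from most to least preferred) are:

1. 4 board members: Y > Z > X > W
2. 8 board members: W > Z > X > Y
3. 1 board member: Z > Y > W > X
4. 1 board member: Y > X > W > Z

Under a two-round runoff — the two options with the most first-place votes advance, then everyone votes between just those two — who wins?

W

Round 1 first-place votes: W 8, Z 1, Y 5, X 0.
W and Y advance.
Runoff: W is preferred to Y by 8 voters; Y by 6.
W wins the runoff.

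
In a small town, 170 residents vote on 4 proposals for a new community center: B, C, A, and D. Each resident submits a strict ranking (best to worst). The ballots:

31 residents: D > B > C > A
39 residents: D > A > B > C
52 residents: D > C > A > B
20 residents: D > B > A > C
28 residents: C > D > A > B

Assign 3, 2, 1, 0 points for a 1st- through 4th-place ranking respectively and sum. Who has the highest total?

D

B: 31·2 + 39·1 + 52·0 + 20·2 + 28·0 = 141
C: 31·1 + 39·0 + 52·2 + 20·0 + 28·3 = 219
A: 31·0 + 39·2 + 52·1 + 20·1 + 28·1 = 178
D: 31·3 + 39·3 + 52·3 + 20·3 + 28·2 = 482
D has the highest Borda score (482).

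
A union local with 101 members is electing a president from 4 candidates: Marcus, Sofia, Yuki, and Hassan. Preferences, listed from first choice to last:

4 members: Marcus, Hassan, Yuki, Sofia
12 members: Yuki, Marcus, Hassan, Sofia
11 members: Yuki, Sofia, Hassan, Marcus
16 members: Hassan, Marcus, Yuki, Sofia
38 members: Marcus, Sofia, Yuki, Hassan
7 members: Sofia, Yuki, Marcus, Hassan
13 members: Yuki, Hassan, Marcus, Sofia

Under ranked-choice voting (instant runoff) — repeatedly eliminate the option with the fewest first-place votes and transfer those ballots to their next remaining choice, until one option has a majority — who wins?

Round 1: Marcus 42, Sofia 7, Yuki 36, Hassan 16. Eliminate Sofia.
Round 2: Marcus 42, Yuki 43, Hassan 16. Eliminate Hassan.
Round 3: Marcus 58, Yuki 43. Marcus has a majority.

Marcus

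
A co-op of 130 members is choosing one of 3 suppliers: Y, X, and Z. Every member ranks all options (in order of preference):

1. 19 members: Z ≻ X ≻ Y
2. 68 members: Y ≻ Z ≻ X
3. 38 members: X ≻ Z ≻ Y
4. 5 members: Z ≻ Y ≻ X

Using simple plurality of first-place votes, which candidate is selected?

Y

First-place votes: Y 68, X 38, Z 24.
Y has the most first-place votes.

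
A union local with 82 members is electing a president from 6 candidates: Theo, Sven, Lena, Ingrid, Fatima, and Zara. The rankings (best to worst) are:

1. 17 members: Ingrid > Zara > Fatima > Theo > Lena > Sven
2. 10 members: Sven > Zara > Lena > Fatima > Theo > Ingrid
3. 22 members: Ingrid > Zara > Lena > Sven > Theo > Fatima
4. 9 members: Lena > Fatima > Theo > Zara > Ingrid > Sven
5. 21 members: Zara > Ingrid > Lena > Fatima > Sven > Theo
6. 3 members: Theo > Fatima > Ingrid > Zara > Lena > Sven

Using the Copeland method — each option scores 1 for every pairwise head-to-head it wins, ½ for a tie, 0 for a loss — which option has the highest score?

Theo: loses to Sven, Lena, Ingrid, Fatima, and Zara → score 0.
Sven: beats Theo; loses to Lena, Ingrid, Fatima, and Zara → score 1.
Lena: beats Theo, Sven, and Fatima; loses to Ingrid and Zara → score 3.
Ingrid: beats Theo, Sven, Lena, Fatima, and Zara → score 5.
Fatima: beats Theo and Sven; loses to Lena, Ingrid, and Zara → score 2.
Zara: beats Theo, Sven, Lena, and Fatima; loses to Ingrid → score 4.
Ingrid has the best pairwise record.

Ingrid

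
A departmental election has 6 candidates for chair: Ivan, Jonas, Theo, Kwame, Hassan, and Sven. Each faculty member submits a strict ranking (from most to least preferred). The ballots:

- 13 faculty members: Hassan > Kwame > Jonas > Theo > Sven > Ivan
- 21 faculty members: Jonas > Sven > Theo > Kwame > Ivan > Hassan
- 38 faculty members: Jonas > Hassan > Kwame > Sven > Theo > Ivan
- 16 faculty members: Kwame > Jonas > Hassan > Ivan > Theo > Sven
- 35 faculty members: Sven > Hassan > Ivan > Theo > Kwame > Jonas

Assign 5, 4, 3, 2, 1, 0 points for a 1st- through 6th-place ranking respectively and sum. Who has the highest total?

Ivan: 13·0 + 21·1 + 38·0 + 16·2 + 35·3 = 158
Jonas: 13·3 + 21·5 + 38·5 + 16·4 + 35·0 = 398
Theo: 13·2 + 21·3 + 38·1 + 16·1 + 35·2 = 213
Kwame: 13·4 + 21·2 + 38·3 + 16·5 + 35·1 = 323
Hassan: 13·5 + 21·0 + 38·4 + 16·3 + 35·4 = 405
Sven: 13·1 + 21·4 + 38·2 + 16·0 + 35·5 = 348
Hassan has the highest Borda score (405).

Hassan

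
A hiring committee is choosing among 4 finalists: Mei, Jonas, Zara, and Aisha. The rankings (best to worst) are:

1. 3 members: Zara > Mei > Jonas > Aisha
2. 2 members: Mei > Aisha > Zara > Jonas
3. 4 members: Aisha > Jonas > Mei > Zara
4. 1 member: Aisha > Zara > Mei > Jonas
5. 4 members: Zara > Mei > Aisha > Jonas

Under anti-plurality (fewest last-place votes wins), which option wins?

Last-place votes: Mei 0, Jonas 7, Zara 4, Aisha 3.
Mei is ranked last by the fewest voters, so Mei wins.

Mei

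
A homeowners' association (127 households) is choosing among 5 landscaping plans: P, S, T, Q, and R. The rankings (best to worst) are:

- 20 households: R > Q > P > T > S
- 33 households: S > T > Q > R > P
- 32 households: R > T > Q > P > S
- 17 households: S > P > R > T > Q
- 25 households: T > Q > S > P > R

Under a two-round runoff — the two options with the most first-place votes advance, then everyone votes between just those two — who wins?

Round 1 first-place votes: P 0, S 50, T 25, Q 0, R 52.
R and S advance.
Runoff: R is preferred to S by 52 voters; S by 75.
S wins the runoff.

S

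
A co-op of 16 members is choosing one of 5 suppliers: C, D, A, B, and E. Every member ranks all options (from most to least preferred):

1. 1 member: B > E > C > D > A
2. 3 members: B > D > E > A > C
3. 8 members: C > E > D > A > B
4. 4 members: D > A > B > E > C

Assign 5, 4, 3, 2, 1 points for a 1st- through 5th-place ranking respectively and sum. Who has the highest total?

C: 1·3 + 3·1 + 8·5 + 4·1 = 50
D: 1·2 + 3·4 + 8·3 + 4·5 = 58
A: 1·1 + 3·2 + 8·2 + 4·4 = 39
B: 1·5 + 3·5 + 8·1 + 4·3 = 40
E: 1·4 + 3·3 + 8·4 + 4·2 = 53
D has the highest Borda score (58).

D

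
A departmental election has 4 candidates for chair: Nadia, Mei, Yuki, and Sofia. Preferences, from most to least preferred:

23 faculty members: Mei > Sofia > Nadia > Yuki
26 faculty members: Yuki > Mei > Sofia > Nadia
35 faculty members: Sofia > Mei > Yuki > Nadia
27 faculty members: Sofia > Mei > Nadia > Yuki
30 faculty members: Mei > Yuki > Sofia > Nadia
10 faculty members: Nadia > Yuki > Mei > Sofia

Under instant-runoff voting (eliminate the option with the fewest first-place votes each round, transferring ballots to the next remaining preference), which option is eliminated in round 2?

Yuki

Round 1: Nadia 10, Mei 53, Yuki 26, Sofia 62. Eliminate Nadia.
Round 2: Mei 53, Yuki 36, Sofia 62. Eliminate Yuki.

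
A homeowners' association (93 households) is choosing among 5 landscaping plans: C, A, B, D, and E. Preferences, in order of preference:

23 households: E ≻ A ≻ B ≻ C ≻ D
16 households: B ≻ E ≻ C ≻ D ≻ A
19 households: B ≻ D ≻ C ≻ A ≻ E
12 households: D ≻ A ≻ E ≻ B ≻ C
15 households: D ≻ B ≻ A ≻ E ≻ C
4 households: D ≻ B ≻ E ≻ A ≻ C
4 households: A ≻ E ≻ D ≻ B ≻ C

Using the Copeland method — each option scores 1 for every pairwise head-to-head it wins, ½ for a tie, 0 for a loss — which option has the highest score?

B

C: loses to A, B, D, and E → score 0.
A: beats C and E; loses to B and D → score 2.
B: beats C, A, D, and E → score 4.
D: beats C, A, and E; loses to B → score 3.
E: beats C; loses to A, B, and D → score 1.
B has the best pairwise record.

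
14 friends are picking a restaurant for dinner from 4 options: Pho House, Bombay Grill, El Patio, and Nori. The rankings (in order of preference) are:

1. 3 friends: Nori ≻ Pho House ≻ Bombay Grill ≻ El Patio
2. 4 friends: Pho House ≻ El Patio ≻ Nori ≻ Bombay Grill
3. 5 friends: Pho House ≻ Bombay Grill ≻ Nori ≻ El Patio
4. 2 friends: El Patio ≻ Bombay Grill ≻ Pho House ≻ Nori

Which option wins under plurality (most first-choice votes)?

First-place votes: Pho House 9, Bombay Grill 0, El Patio 2, Nori 3.
Pho House has the most first-place votes.

Pho House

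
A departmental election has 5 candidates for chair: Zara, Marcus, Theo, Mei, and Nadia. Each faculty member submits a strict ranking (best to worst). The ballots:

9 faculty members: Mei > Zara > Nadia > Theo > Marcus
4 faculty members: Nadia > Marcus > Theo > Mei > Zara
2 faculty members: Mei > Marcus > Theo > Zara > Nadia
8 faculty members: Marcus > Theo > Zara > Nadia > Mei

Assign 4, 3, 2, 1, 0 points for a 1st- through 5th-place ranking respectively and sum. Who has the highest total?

Zara: 9·3 + 4·0 + 2·1 + 8·2 = 45
Marcus: 9·0 + 4·3 + 2·3 + 8·4 = 50
Theo: 9·1 + 4·2 + 2·2 + 8·3 = 45
Mei: 9·4 + 4·1 + 2·4 + 8·0 = 48
Nadia: 9·2 + 4·4 + 2·0 + 8·1 = 42
Marcus has the highest Borda score (50).

Marcus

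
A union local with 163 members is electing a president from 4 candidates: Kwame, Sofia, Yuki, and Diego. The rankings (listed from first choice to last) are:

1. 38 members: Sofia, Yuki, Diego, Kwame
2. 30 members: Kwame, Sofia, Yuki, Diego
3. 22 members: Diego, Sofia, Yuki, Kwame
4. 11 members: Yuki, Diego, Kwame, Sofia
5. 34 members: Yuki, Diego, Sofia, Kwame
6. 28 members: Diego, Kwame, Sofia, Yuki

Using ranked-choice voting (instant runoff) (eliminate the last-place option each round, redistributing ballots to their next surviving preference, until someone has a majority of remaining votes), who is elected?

Diego

Round 1: Kwame 30, Sofia 38, Yuki 45, Diego 50. Eliminate Kwame.
Round 2: Sofia 68, Yuki 45, Diego 50. Eliminate Yuki.
Round 3: Sofia 68, Diego 95. Diego has a majority.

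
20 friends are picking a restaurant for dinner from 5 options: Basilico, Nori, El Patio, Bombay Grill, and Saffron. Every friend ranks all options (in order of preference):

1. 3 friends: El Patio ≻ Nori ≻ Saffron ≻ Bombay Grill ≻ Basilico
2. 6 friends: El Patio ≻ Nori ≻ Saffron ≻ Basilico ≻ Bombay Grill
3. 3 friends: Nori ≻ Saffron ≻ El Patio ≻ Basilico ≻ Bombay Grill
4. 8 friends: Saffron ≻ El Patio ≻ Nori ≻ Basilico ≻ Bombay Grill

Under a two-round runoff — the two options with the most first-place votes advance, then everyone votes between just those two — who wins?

Saffron

Round 1 first-place votes: Basilico 0, Nori 3, El Patio 9, Bombay Grill 0, Saffron 8.
El Patio and Saffron advance.
Runoff: El Patio is preferred to Saffron by 9 voters; Saffron by 11.
Saffron wins the runoff.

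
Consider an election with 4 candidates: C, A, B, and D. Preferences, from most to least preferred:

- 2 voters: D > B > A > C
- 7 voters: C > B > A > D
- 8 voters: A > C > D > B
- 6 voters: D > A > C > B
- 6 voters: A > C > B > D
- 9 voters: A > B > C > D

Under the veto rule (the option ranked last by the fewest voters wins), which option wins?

A

Last-place votes: C 2, A 0, B 14, D 22.
A is ranked last by the fewest voters, so A wins.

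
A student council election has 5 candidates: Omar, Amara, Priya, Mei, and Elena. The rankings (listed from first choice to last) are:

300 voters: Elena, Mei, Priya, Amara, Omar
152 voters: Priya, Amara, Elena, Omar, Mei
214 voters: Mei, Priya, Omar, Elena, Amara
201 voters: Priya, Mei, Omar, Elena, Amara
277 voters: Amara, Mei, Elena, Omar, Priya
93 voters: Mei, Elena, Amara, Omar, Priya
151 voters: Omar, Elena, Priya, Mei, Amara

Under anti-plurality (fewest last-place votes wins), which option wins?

Elena

Last-place votes: Omar 300, Amara 566, Priya 370, Mei 152, Elena 0.
Elena is ranked last by the fewest voters, so Elena wins.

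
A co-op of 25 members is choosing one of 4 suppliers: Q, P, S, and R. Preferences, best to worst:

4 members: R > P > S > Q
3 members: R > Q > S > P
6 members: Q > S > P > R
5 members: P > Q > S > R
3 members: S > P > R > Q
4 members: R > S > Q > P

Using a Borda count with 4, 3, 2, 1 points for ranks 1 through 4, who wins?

S

Q: 4·1 + 3·3 + 6·4 + 5·3 + 3·1 + 4·2 = 63
P: 4·3 + 3·1 + 6·2 + 5·4 + 3·3 + 4·1 = 60
S: 4·2 + 3·2 + 6·3 + 5·2 + 3·4 + 4·3 = 66
R: 4·4 + 3·4 + 6·1 + 5·1 + 3·2 + 4·4 = 61
S has the highest Borda score (66).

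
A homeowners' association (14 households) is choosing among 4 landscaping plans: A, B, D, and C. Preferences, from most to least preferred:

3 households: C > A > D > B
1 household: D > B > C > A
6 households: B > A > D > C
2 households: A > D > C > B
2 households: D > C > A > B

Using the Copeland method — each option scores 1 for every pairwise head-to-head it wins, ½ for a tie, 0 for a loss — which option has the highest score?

A

A: beats D and C; ties B → score 2.5.
B: ties A and C; loses to D → score 1.
D: beats B and C; loses to A → score 2.
C: ties B; loses to A and D → score 0.5.
A has the best pairwise record.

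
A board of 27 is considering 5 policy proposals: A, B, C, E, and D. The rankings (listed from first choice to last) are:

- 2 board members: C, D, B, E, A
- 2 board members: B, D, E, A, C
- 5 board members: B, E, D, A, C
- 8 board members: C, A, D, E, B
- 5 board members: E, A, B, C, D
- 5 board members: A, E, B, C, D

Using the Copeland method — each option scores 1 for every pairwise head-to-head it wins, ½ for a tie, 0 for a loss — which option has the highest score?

A: beats B, C, and D; loses to E → score 3.
B: beats C and D; loses to A and E → score 2.
C: beats D; loses to A, B, and E → score 1.
E: beats A, B, C, and D → score 4.
D: loses to A, B, C, and E → score 0.
E has the best pairwise record.

E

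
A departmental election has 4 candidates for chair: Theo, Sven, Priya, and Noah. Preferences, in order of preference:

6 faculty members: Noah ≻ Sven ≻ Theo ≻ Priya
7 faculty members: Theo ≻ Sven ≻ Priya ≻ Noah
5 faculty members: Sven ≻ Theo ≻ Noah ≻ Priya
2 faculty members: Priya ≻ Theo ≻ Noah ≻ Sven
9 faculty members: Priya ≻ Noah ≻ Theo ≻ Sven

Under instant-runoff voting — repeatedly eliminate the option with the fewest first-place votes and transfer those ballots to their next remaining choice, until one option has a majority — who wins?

Theo

Round 1: Theo 7, Sven 5, Priya 11, Noah 6. Eliminate Sven.
Round 2: Theo 12, Priya 11, Noah 6. Eliminate Noah.
Round 3: Theo 18, Priya 11. Theo has a majority.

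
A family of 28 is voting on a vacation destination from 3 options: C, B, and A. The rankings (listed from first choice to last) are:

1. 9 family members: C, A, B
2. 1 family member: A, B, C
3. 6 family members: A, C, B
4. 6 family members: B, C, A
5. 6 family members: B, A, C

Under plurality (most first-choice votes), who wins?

First-place votes: C 9, B 12, A 7.
B has the most first-place votes.

B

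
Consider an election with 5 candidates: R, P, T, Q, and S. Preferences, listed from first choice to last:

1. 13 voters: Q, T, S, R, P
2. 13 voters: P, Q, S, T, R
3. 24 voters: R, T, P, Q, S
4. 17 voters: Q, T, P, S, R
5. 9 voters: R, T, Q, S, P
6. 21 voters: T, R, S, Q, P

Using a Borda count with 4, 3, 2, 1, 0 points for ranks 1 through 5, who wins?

R: 13·1 + 13·0 + 24·4 + 17·0 + 9·4 + 21·3 = 208
P: 13·0 + 13·4 + 24·2 + 17·2 + 9·0 + 21·0 = 134
T: 13·3 + 13·1 + 24·3 + 17·3 + 9·3 + 21·4 = 286
Q: 13·4 + 13·3 + 24·1 + 17·4 + 9·2 + 21·1 = 222
S: 13·2 + 13·2 + 24·0 + 17·1 + 9·1 + 21·2 = 120
T has the highest Borda score (286).

T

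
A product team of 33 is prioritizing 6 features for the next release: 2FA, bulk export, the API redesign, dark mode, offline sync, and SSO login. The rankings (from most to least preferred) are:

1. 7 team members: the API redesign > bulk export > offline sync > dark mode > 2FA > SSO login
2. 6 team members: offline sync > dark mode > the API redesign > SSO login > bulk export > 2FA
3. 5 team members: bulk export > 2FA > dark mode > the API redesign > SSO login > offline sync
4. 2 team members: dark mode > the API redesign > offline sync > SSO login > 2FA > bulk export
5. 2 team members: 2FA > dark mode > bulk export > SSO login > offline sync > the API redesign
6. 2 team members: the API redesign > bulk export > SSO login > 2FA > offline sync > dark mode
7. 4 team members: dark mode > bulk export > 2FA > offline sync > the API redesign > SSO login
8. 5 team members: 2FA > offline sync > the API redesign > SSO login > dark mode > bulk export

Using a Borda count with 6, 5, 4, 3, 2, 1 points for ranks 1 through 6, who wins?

the API redesign

2FA: 7·2 + 6·1 + 5·5 + 2·2 + 2·6 + 2·3 + 4·4 + 5·6 = 113
bulk export: 7·5 + 6·2 + 5·6 + 2·1 + 2·4 + 2·5 + 4·5 + 5·1 = 122
the API redesign: 7·6 + 6·4 + 5·3 + 2·5 + 2·1 + 2·6 + 4·2 + 5·4 = 133
dark mode: 7·3 + 6·5 + 5·4 + 2·6 + 2·5 + 2·1 + 4·6 + 5·2 = 129
offline sync: 7·4 + 6·6 + 5·1 + 2·4 + 2·2 + 2·2 + 4·3 + 5·5 = 122
SSO login: 7·1 + 6·3 + 5·2 + 2·3 + 2·3 + 2·4 + 4·1 + 5·3 = 74
the API redesign has the highest Borda score (133).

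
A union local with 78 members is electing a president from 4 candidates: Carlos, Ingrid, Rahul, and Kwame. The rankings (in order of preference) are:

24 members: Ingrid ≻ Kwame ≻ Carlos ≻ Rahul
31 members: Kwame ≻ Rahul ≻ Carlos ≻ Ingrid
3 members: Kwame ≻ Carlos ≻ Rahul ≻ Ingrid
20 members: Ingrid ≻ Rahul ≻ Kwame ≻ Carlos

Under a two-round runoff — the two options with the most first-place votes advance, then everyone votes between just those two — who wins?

Ingrid

Round 1 first-place votes: Carlos 0, Ingrid 44, Rahul 0, Kwame 34.
Ingrid and Kwame advance.
Runoff: Ingrid is preferred to Kwame by 44 voters; Kwame by 34.
Ingrid wins the runoff.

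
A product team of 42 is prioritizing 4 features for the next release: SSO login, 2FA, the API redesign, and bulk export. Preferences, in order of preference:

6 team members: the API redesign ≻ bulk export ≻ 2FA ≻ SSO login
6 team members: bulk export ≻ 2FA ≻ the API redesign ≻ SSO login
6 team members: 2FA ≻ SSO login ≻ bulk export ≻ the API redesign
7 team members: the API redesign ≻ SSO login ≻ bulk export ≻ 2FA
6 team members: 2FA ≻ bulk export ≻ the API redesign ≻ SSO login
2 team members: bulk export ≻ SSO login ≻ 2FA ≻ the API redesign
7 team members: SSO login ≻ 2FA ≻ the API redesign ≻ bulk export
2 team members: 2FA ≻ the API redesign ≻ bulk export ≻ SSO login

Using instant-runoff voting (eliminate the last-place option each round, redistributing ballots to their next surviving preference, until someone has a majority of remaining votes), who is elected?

2FA

Round 1: SSO login 7, 2FA 14, the API redesign 13, bulk export 8. Eliminate SSO login.
Round 2: 2FA 21, the API redesign 13, bulk export 8. Eliminate bulk export.
Round 3: 2FA 29, the API redesign 13. 2FA has a majority.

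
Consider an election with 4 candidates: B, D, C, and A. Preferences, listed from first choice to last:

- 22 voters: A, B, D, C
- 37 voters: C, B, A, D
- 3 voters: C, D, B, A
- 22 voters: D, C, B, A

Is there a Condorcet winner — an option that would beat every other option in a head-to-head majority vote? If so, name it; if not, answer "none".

Checking pairwise contests:
C beats B 62–22.
B beats D 59–25.
D beats C 44–40.
B beats A 62–22.
Every option loses at least one head-to-head, so there is no Condorcet winner.

none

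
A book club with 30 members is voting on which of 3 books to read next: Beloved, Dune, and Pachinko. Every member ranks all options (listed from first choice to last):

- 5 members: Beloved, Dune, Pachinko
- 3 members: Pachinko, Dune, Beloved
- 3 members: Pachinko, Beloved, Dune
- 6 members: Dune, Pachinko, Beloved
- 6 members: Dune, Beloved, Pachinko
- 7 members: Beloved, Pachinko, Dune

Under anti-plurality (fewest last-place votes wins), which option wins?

Last-place votes: Beloved 9, Dune 10, Pachinko 11.
Beloved is ranked last by the fewest voters, so Beloved wins.

Beloved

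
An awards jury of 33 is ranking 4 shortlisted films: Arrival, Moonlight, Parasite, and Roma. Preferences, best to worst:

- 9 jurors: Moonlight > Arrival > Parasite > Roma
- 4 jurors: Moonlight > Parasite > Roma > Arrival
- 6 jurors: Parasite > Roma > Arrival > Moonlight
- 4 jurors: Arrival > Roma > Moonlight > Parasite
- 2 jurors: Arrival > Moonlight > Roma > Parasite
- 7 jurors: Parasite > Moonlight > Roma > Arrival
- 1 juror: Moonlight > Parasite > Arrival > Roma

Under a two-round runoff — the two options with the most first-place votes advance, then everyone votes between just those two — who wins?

Round 1 first-place votes: Arrival 6, Moonlight 14, Parasite 13, Roma 0.
Moonlight and Parasite advance.
Runoff: Moonlight is preferred to Parasite by 20 voters; Parasite by 13.
Moonlight wins the runoff.

Moonlight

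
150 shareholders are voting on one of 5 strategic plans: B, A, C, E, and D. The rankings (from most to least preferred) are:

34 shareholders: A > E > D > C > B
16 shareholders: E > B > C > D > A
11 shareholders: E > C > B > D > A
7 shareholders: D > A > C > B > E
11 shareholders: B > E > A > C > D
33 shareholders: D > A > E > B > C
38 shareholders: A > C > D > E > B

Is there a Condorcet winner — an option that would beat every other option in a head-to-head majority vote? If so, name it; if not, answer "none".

A

A vs B: 112–38 for A.
A vs C: 123–27 for A.
A vs E: 112–38 for A.
A vs D: 83–67 for A.
A beats every other option head-to-head.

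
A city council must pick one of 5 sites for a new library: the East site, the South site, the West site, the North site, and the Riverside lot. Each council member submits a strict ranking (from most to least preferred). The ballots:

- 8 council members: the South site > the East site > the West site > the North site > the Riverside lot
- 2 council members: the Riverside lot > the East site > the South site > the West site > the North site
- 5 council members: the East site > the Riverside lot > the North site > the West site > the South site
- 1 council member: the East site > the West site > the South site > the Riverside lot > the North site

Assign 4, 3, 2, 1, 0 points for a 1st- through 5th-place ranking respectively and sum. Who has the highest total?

the East site

the East site: 8·3 + 2·3 + 5·4 + 1·4 = 54
the South site: 8·4 + 2·2 + 5·0 + 1·2 = 38
the West site: 8·2 + 2·1 + 5·1 + 1·3 = 26
the North site: 8·1 + 2·0 + 5·2 + 1·0 = 18
the Riverside lot: 8·0 + 2·4 + 5·3 + 1·1 = 24
the East site has the highest Borda score (54).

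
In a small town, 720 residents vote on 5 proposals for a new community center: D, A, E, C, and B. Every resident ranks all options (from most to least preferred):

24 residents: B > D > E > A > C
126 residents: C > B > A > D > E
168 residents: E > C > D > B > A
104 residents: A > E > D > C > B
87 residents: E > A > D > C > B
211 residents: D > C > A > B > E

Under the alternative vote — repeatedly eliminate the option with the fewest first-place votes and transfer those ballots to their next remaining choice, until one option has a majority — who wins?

Round 1: D 211, A 104, E 255, C 126, B 24. Eliminate B.
Round 2: D 235, A 104, E 255, C 126. Eliminate A.
Round 3: D 235, E 359, C 126. Eliminate C.
Round 4: D 361, E 359. D has a majority.

D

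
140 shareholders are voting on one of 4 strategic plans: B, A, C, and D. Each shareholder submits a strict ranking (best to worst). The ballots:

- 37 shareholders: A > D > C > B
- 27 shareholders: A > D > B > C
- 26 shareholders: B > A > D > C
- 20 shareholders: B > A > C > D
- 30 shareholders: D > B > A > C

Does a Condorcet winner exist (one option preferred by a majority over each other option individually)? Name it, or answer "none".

Checking pairwise contests:
D beats B 94–46.
B beats A 76–64.
B beats C 103–37.
A beats D 110–30.
Every option loses at least one head-to-head, so there is no Condorcet winner.

none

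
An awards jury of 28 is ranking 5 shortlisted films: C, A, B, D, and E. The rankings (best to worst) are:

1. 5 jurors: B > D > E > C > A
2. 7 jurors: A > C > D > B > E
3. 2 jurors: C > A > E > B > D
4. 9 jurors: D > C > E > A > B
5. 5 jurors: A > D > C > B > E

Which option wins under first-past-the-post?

A

First-place votes: C 2, A 12, B 5, D 9, E 0.
A has the most first-place votes.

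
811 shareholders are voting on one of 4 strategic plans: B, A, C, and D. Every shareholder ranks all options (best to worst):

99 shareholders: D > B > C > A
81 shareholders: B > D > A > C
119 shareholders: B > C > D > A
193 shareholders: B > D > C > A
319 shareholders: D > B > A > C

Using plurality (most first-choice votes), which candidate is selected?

D

First-place votes: B 393, A 0, C 0, D 418.
D has the most first-place votes.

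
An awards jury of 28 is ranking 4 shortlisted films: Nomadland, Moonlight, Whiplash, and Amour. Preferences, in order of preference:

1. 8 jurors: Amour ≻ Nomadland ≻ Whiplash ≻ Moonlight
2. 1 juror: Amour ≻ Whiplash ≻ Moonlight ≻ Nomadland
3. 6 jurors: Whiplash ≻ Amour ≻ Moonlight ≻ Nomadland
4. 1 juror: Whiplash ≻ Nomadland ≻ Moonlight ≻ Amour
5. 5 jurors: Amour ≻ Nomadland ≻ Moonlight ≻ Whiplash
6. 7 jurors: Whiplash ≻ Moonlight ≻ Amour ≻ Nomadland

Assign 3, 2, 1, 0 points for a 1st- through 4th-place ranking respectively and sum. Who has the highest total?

Nomadland: 8·2 + 1·0 + 6·0 + 1·2 + 5·2 + 7·0 = 28
Moonlight: 8·0 + 1·1 + 6·1 + 1·1 + 5·1 + 7·2 = 27
Whiplash: 8·1 + 1·2 + 6·3 + 1·3 + 5·0 + 7·3 = 52
Amour: 8·3 + 1·3 + 6·2 + 1·0 + 5·3 + 7·1 = 61
Amour has the highest Borda score (61).

Amour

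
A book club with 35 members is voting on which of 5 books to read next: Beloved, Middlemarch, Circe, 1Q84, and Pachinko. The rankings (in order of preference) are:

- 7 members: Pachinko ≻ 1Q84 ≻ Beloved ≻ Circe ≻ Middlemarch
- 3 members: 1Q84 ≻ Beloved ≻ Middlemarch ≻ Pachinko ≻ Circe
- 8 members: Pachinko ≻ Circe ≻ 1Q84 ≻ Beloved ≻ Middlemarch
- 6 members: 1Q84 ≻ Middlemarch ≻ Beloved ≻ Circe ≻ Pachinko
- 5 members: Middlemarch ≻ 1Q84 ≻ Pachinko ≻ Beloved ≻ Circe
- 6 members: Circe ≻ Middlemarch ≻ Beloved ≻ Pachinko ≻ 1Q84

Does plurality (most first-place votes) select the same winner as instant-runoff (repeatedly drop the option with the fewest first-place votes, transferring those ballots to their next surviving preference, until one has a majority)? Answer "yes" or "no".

yes

Plurality — first-place votes: Beloved 0, Middlemarch 5, Circe 6, 1Q84 9, Pachinko 15. Winner: Pachinko.
Instant-runoff — R1 Beloved 0, Middlemarch 5, Circe 6, 1Q84 9, Pachinko 15 (Beloved out); R2 Middlemarch 5, Circe 6, 1Q84 9, Pachinko 15 (Middlemarch out); R3 Circe 6, 1Q84 14, Pachinko 15 (Circe out); R4 1Q84 14, Pachinko 21 (Pachinko winner). Winner: Pachinko.
The two methods agree.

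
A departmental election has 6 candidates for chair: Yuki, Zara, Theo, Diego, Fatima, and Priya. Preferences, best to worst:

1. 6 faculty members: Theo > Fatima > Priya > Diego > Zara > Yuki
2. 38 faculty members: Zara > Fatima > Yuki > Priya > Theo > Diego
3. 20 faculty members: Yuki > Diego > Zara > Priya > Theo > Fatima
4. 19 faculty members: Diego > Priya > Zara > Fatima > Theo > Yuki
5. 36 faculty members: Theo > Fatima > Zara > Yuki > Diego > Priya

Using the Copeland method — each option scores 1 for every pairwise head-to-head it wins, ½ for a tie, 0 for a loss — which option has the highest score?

Yuki: beats Diego and Priya; loses to Zara, Theo, and Fatima → score 2.
Zara: beats Yuki, Theo, Diego, Fatima, and Priya → score 5.
Theo: beats Yuki, Diego, and Fatima; loses to Zara and Priya → score 3.
Diego: beats Priya; loses to Yuki, Zara, Theo, and Fatima → score 1.
Fatima: beats Yuki, Diego, and Priya; loses to Zara and Theo → score 3.
Priya: beats Theo; loses to Yuki, Zara, Diego, and Fatima → score 1.
Zara has the best pairwise record.

Zara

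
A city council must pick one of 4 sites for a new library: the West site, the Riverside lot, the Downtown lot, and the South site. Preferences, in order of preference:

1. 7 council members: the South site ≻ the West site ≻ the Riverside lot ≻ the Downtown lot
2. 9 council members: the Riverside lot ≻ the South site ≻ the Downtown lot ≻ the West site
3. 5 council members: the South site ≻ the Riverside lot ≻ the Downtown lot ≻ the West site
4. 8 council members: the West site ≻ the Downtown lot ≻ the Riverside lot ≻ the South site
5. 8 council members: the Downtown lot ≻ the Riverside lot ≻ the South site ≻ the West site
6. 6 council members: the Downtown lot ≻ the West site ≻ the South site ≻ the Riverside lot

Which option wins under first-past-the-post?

First-place votes: the West site 8, the Riverside lot 9, the Downtown lot 14, the South site 12.
the Downtown lot has the most first-place votes.

the Downtown lot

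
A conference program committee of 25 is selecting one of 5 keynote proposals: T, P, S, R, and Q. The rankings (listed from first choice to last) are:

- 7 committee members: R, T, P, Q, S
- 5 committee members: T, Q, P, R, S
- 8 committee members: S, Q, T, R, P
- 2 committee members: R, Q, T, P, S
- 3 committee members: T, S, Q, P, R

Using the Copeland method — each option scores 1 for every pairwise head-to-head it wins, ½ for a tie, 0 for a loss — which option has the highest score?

T: beats P, S, R, and Q → score 4.
P: beats S; loses to T, R, and Q → score 1.
S: loses to T, P, R, and Q → score 0.
R: beats P and S; loses to T and Q → score 2.
Q: beats P, S, and R; loses to T → score 3.
T has the best pairwise record.

T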